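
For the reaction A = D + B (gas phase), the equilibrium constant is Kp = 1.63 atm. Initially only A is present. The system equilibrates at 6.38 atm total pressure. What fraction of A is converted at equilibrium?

Basis: 1 mol A initially; let X = conversion of A. Extent ξ = X.
At extent ξ: n_A = 1 − X; n_D = X; n_B = X.
Summing: n_T = 1 + X.
With p_i = (n_i/n_T)P, Kp = p_D p_B / (p_A).
This yields a degree-2 equation in X; solving on (0,1), X = 0.451.

X = 0.451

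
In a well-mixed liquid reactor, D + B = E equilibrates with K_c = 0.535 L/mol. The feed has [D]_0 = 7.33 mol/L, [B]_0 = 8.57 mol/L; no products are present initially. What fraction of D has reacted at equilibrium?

X = 0.664

Let X = conversion of D; extent ξ = 7.33·X mol/L.
Concentrations: [D] = 7.33 − 7.33X; [B] = 8.57 − 7.33X; [E] = 7.33X.
K_c = [E] / ([D] [B]).
This equals 0.535 at X = 0.664 (the root in 0 < X < 1).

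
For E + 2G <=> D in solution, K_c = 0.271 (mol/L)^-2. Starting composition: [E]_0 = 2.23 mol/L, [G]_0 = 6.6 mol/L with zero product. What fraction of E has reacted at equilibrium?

X = 0.745

Let X = conversion of E; extent ξ = 2.23·X mol/L.
Concentrations: [E] = 2.23 − 2.23X; [G] = 6.6 − 4.46X; [D] = 2.23X.
K_c = [D] / ([E] [G]^2).
This equals 0.271 at X = 0.745 (the root in 0 < X < 1).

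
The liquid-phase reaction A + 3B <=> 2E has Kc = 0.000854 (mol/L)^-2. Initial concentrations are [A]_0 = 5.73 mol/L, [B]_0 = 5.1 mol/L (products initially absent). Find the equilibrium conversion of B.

X = 0.173

Let X = conversion of B; extent ξ = 5.1X/3 mol/L.
Concentrations: [A] = 5.73 − 1.7X; [B] = 5.1 − 5.1X; [E] = 3.4X.
Kc = [E]^2 / ([A] [B]^3).
Solving Kc = 0.000854 for X ∈ (0,1): X = 0.173.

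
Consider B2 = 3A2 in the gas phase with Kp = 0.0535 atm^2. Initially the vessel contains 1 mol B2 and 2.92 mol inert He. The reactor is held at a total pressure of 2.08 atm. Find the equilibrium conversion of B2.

X = 0.190

Basis: 1 mol B2 initially; let X = conversion of B2. Extent ξ = X.
Species balance: n_B2 = 1 − X; n_A2 = 3X; n_I = 2.92 (inert).
Summing: n_T = 3.92 + 2X.
With p_i = (n_i/n_T)P, Kp = p_A2^3 / (p_B2).
Setting this equal to 0.0535 atm^2 and taking the physical root (0 < X < 1) gives X = 0.190.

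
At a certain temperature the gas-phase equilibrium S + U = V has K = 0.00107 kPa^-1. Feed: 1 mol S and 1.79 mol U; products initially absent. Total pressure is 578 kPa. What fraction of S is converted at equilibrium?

Let X = conversion of S (basis 1 mol S); extent of reaction ξ = X.
Moles: n_S = 1 − X; n_U = 1.79 − X; n_V = X.
Total moles n_T = 2.79 − X.
Mole fractions y_i = n_i/n_T; K = p_V / (p_S p_U) with p_i = y_i·P.
Equating to 0.00107 kPa^-1 and solving on 0 < X < 1: X = 0.272.

X = 0.272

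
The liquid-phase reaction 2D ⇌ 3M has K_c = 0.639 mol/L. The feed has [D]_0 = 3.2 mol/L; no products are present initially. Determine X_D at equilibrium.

X = 0.306

Let X = conversion of D; extent ξ = 3.2X/2 mol/L.
Concentrations: [D] = 3.2 − 3.2X; [M] = 4.8X.
K_c = [M]^3 / ([D]^2).
Equating to 0.639 mol/L: the physical root is X = 0.306.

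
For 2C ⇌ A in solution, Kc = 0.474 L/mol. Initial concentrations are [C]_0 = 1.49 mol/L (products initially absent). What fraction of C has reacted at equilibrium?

X = 0.441

Let X = conversion of C; extent ξ = 1.49X/2 mol/L.
Concentrations: [C] = 1.49 − 1.49X; [A] = 0.745X.
Kc = [A] / ([C]^2).
Solving Kc = 0.474 for X ∈ (0,1): X = 0.441.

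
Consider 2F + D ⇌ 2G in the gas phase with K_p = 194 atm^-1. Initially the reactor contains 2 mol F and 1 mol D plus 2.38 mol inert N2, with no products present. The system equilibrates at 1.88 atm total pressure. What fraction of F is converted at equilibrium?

X = 0.800

Take 2 mol F as basis and let X be its fractional conversion, so ξ = X.
Mole table: n_F = 2 − 2X; n_D = 1 − X; n_G = 2X; n_I = 2.38 (inert).
Summing: n_T = 5.38 − X.
With p_i = (n_i/n_T)P, K_p = p_G^2 / (p_F^2 p_D).
This yields a degree-3 equation in X; solving on (0,1), X = 0.800.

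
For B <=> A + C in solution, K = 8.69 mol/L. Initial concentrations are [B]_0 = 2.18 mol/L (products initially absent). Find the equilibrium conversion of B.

X = 0.828

Let X = conversion of B; extent ξ = 2.18·X mol/L.
Concentrations: [B] = 2.18 − 2.18X; [A] = 2.18X; [C] = 2.18X.
K = [A] [C] / ([B]).
Solving K = 8.69 for X ∈ (0,1): X = 0.828.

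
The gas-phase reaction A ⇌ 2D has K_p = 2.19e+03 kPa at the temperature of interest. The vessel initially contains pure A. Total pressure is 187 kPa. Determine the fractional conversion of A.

X = 0.863

Let X = conversion of A (basis 1 mol A); extent of reaction ξ = X.
At extent ξ: n_A = 1 − X; n_D = 2X.
Total moles n_T = 1 + X.
y_i = n_i/n_T, p_i = y_i·P. K_p = p_D^2 / (p_A).
Setting this equal to 2.19e+03 kPa and taking the physical root (0 < X < 1) gives X = 0.863.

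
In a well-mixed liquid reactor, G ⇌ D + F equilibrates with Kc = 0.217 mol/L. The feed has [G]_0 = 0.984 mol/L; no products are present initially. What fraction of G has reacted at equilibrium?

Let X = conversion of G; extent ξ = 0.984·X mol/L.
Concentrations: [G] = 0.984 − 0.984X; [D] = 0.984X; [F] = 0.984X.
Kc = [D] [F] / ([G]).
Setting equal to 0.217 and solving for X on (0,1) gives X = 0.372.

X = 0.372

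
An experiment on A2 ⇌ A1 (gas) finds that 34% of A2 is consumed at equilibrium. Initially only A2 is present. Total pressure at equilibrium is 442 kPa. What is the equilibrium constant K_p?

Let X = conversion of A2 (basis 1 mol A2); extent of reaction ξ = X.
At extent ξ: n_A2 = 1 − X; n_A1 = X.
n_T stays at 1 (no change in mole number).
At X = 0.34: n_A2 = 0.66, n_A1 = 0.34, n_T = 1.
p_i = (n_i/n_T)·P. K_p = p_A1 / (p_A2) = 0.515.

K_p = 0.515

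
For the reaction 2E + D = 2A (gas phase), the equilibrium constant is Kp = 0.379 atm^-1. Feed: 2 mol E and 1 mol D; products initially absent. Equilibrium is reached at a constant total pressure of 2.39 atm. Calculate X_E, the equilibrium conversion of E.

X = 0.324

Take 2 mol E as basis and let X be its fractional conversion, so ξ = X.
Species balance: n_E = 2 − 2X; n_D = 1 − X; n_A = 2X.
Summing: n_T = 3 − X.
With p_i = (n_i/n_T)P, Kp = p_A^2 / (p_E^2 p_D).
Substituting and setting equal to 0.379 atm^-1 gives a polynomial in X; the root in (0,1) is X = 0.324.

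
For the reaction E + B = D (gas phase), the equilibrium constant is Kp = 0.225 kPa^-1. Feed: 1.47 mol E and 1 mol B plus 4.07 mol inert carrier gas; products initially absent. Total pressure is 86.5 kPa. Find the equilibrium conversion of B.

Basis: 1 mol B initially; let X = conversion of B. Extent ξ = X.
Species balance: n_E = 1.47 − X; n_B = 1 − X; n_D = X; n_I = 4.07 (inert).
n_T = Σnᵢ = 6.54 − X.
y_i = n_i/n_T, p_i = y_i·P. Kp = p_D / (p_E p_B).
Substituting and setting equal to 0.225 kPa^-1 gives a polynomial in X; the root in (0,1) is X = 0.716.

X = 0.716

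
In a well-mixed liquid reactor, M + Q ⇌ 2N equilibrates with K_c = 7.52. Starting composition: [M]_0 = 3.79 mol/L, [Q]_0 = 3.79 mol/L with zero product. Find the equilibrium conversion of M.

X = 0.578

Let X = conversion of M; extent ξ = 3.79·X mol/L.
Concentrations: [M] = 3.79 − 3.79X; [Q] = 3.79 − 3.79X; [N] = 7.58X.
K_c = [N]^2 / ([M] [Q]).
Setting equal to 7.52 and solving for X on (0,1) gives X = 0.578.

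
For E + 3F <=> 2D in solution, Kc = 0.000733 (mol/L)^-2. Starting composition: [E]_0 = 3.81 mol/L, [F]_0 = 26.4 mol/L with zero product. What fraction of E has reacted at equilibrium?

X = 0.479

Let X = conversion of E; extent ξ = 3.81·X mol/L.
Concentrations: [E] = 3.81 − 3.81X; [F] = 26.4 − 11.4X; [D] = 7.62X.
Kc = [D]^2 / ([E] [F]^3).
This equals 0.000733 at X = 0.479 (the root in 0 < X < 1).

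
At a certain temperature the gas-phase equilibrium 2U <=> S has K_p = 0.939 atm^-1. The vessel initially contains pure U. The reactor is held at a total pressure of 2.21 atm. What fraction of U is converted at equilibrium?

X = 0.672

Take 1 mol U as basis and let X be its fractional conversion, so ξ = 0.5X.
Moles: n_U = 1 − X; n_S = 0.5X.
Total moles n_T = 1 − 0.5X.
Mole fractions y_i = n_i/n_T; K_p = p_S / (p_U^2) with p_i = y_i·P.
Setting this equal to 0.939 atm^-1 and taking the physical root (0 < X < 1) gives X = 0.672.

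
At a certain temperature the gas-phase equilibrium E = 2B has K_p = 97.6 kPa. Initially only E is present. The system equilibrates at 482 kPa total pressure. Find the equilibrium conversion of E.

X = 0.220

Take 1 mol E as basis and let X be its fractional conversion, so ξ = X.
Mole table: n_E = 1 − X; n_B = 2X.
Summing: n_T = 1 + X.
Mole fractions y_i = n_i/n_T; K_p = p_B^2 / (p_E) with p_i = y_i·P.
Substituting and setting equal to 97.6 kPa gives a polynomial in X; the root in (0,1) is X = 0.220.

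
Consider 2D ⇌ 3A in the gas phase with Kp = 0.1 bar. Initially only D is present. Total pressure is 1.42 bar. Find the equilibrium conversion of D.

Basis: 1 mol D initially; let X = conversion of D. Extent ξ = 0.5X.
Mole table: n_D = 1 − X; n_A = 1.5X.
Total moles n_T = 1 + 0.5X.
y_i = n_i/n_T, p_i = y_i·P. Kp = p_A^3 / (p_D^2).
Setting this equal to 0.1 bar and taking the physical root (0 < X < 1) gives X = 0.238.

X = 0.238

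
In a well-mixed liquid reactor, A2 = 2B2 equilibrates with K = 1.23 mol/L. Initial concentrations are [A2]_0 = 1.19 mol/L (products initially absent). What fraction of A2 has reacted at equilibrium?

X = 0.395

Let X = conversion of A2; extent ξ = 1.19·X mol/L.
Concentrations: [A2] = 1.19 − 1.19X; [B2] = 2.38X.
K = [B2]^2 / ([A2]).
This equals 1.23 at X = 0.395 (the root in 0 < X < 1).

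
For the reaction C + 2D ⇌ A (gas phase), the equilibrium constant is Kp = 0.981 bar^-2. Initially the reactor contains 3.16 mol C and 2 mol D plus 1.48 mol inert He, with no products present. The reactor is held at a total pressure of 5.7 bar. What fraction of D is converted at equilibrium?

X = 0.746

Take 2 mol D as basis and let X be its fractional conversion, so ξ = X.
Species balance: n_C = 3.16 − X; n_D = 2 − 2X; n_A = X; n_I = 1.48 (inert).
Total moles n_T = 6.64 − 2X.
y_i = n_i/n_T, p_i = y_i·P. Kp = p_A / (p_C p_D^2).
Substituting and setting equal to 0.981 bar^-2 gives a polynomial in X; the root in (0,1) is X = 0.746.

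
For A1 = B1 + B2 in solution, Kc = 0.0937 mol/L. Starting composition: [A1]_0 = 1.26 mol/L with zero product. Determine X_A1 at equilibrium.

Let X = conversion of A1; extent ξ = 1.26·X mol/L.
Concentrations: [A1] = 1.26 − 1.26X; [B1] = 1.26X; [B2] = 1.26X.
Kc = [B1] [B2] / ([A1]).
Solving Kc = 0.0937 for X ∈ (0,1): X = 0.238.

X = 0.238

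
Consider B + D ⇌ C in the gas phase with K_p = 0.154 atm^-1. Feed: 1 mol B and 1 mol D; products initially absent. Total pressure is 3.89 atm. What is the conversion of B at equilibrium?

X = 0.209

Let X = conversion of B (basis 1 mol B); extent of reaction ξ = X.
Species balance: n_B = 1 − X; n_D = 1 − X; n_C = X.
Total moles n_T = 2 − X.
With p_i = (n_i/n_T)P, K_p = p_C / (p_B p_D).
This yields a degree-2 equation in X; solving on (0,1), X = 0.209.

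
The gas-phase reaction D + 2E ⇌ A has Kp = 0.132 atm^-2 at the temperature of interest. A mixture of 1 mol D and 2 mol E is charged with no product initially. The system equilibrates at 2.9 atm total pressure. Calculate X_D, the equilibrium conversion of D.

Basis: 1 mol D initially; let X = conversion of D. Extent ξ = X.
At extent ξ: n_D = 1 − X; n_E = 2 − 2X; n_A = X.
Summing: n_T = 3 − 2X.
Mole fractions y_i = n_i/n_T; Kp = p_A / (p_D p_E^2) with p_i = y_i·P.
Equating to 0.132 atm^-2 and solving on 0 < X < 1: X = 0.279.

X = 0.279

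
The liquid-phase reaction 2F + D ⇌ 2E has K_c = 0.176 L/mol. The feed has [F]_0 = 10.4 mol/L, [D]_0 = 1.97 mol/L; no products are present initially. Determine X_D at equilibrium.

Let X = conversion of D; extent ξ = 1.97·X mol/L.
Concentrations: [F] = 10.4 − 3.94X; [D] = 1.97 − 1.97X; [E] = 3.94X.
K_c = [E]^2 / ([F]^2 [D]).
Equating to 0.176 L/mol: the physical root is X = 0.668.

X = 0.668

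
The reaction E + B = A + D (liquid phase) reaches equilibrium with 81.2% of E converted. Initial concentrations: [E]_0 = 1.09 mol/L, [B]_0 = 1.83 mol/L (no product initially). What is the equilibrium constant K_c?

Let X = conversion of E.
Concentrations: [E] = 1.09 − 1.09X; [B] = 1.83 − 1.09X; [A] = 1.09X; [D] = 1.09X.
At X = 0.812: [E] = 0.205, [B] = 0.945, [A] = 0.885, [D] = 0.885.
K_c = [A] [D] / ([E] [B]) = 4.05.

K_c = 4.05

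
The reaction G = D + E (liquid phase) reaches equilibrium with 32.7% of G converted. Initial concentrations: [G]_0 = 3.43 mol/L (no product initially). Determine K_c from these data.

Let X = conversion of G.
Concentrations: [G] = 3.43 − 3.43X; [D] = 3.43X; [E] = 3.43X.
At X = 0.327: [G] = 2.31, [D] = 1.12, [E] = 1.12.
K_c = [D] [E] / ([G]) = 0.545 mol/L.

K_c = 0.545 mol/L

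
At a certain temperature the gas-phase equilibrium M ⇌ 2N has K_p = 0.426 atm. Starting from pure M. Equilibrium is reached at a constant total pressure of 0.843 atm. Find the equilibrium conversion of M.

Let X = conversion of M (basis 1 mol M); extent of reaction ξ = X.
Species balance: n_M = 1 − X; n_N = 2X.
Summing: n_T = 1 + X.
y_i = n_i/n_T, p_i = y_i·P. K_p = p_N^2 / (p_M).
Equating to 0.426 atm and solving on 0 < X < 1: X = 0.335.

X = 0.335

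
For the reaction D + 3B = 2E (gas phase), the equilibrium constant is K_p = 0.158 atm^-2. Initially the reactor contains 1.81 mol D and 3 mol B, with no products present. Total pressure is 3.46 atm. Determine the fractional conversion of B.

X = 0.443

Basis: 3 mol B initially; let X = conversion of B. Extent ξ = X.
Moles: n_D = 1.81 − X; n_B = 3 − 3X; n_E = 2X.
n_T = Σnᵢ = 4.81 − 2X.
With p_i = (n_i/n_T)P, K_p = p_E^2 / (p_D p_B^3).
Setting this equal to 0.158 atm^-2 and taking the physical root (0 < X < 1) gives X = 0.443.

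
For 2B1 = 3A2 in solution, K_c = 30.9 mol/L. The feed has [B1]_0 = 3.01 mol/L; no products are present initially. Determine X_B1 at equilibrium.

Let X = conversion of B1; extent ξ = 3.01X/2 mol/L.
Concentrations: [B1] = 3.01 − 3.01X; [A2] = 4.51X.
K_c = [A2]^3 / ([B1]^2).
Solving K_c = 30.9 for X ∈ (0,1): X = 0.679.

X = 0.679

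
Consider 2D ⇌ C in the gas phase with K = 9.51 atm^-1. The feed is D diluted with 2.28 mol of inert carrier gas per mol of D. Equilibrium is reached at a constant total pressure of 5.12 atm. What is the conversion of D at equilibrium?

X = 0.843

Let X = conversion of D (basis 1 mol D); extent of reaction ξ = 0.5X.
Moles: n_D = 1 − X; n_C = 0.5X; n_I = 2.28 (inert).
Total moles n_T = 3.28 − 0.5X.
y_i = n_i/n_T, p_i = y_i·P. K = p_C / (p_D^2).
Substituting and setting equal to 9.51 atm^-1 gives a polynomial in X; the root in (0,1) is X = 0.843.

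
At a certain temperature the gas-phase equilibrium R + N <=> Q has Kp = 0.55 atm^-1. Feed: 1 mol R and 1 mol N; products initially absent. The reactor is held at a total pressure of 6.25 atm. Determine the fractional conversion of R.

Basis: 1 mol R initially; let X = conversion of R. Extent ξ = X.
At extent ξ: n_R = 1 − X; n_N = 1 − X; n_Q = X.
n_T = Σnᵢ = 2 − X.
With p_i = (n_i/n_T)P, Kp = p_Q / (p_R p_N).
Equating to 0.55 atm^-1 and solving on 0 < X < 1: X = 0.525.

X = 0.525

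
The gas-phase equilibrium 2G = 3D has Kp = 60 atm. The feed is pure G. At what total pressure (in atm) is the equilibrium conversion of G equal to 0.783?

Basis: 1 mol G initially; let X = conversion of G. Extent ξ = 0.5X.
Mole table: n_G = 1 − X; n_D = 1.5X.
Summing: n_T = 1 + 0.5X.
Kp = p_D^3 / (p_G^2) with p_i = (n_i/n_T)·P.
At X = 0.783: the mole-fraction product g(X) = Π y_i^ν_i = 24.73. Since Kp = g(X)·P^{1}, P = (Kp/g)^(1/1) = (60/24.73)^(1/1) = 2.43 atm.

P = 2.43 atm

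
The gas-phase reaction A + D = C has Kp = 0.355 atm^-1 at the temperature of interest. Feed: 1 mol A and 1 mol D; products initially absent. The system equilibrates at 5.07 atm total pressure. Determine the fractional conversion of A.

Take 1 mol A as basis and let X be its fractional conversion, so ξ = X.
At extent ξ: n_A = 1 − X; n_D = 1 − X; n_C = X.
Total moles n_T = 2 − X.
y_i = n_i/n_T, p_i = y_i·P. Kp = p_C / (p_A p_D).
Substituting and setting equal to 0.355 atm^-1 gives a polynomial in X; the root in (0,1) is X = 0.402.

X = 0.402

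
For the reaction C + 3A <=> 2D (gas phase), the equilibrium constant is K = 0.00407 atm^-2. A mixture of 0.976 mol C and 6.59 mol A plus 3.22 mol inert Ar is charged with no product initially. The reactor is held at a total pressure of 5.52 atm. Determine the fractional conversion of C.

Let X = conversion of C (basis 0.976 mol C); extent of reaction ξ = 0.976X.
At extent ξ: n_C = 0.976 − 0.976X; n_A = 6.59 − 2.93X; n_D = 1.95X; n_I = 3.22 (inert).
n_T = Σnᵢ = 10.8 − 1.95X.
With p_i = (n_i/n_T)P, K = p_D^2 / (p_C p_A^3).
This yields a degree-4 equation in X; solving on (0,1), X = 0.220.

X = 0.220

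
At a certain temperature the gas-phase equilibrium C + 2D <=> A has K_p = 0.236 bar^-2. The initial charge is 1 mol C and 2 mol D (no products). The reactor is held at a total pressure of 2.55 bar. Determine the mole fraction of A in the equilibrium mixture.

y_A = 0.143

Let X = conversion of C (basis 1 mol C); extent of reaction ξ = X.
Mole table: n_C = 1 − X; n_D = 2 − 2X; n_A = X.
n_T = Σnᵢ = 3 − 2X.
y_i = n_i/n_T, p_i = y_i·P. K_p = p_A / (p_C p_D^2).
Substituting and setting equal to 0.236 bar^-2 gives a polynomial in X; the root in (0,1) is X = 0.334.
Then n_A = 0.334, n_T = 2.33, so y_A = 0.143.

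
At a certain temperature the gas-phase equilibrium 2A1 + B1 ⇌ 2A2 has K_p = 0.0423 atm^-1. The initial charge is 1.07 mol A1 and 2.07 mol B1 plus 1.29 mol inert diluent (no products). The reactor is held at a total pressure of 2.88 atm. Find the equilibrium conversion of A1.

X = 0.191

Let X = conversion of A1 (basis 1.07 mol A1); extent of reaction ξ = 0.535X.
Moles: n_A1 = 1.07 − 1.07X; n_B1 = 2.07 − 0.535X; n_A2 = 1.07X; n_I = 1.29 (inert).
Total moles n_T = 4.43 − 0.535X.
With p_i = (n_i/n_T)P, K_p = p_A2^2 / (p_A1^2 p_B1).
Setting this equal to 0.0423 atm^-1 and taking the physical root (0 < X < 1) gives X = 0.191.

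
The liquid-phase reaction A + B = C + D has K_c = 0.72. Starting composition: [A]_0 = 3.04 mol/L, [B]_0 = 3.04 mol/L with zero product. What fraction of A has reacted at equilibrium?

Let X = conversion of A; extent ξ = 3.04·X mol/L.
Concentrations: [A] = 3.04 − 3.04X; [B] = 3.04 − 3.04X; [C] = 3.04X; [D] = 3.04X.
K_c = [C] [D] / ([A] [B]).
Equating to 0.72: the physical root is X = 0.459.

X = 0.459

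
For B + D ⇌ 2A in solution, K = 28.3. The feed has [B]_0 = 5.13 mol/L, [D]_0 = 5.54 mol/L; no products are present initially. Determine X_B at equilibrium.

X = 0.754

Let X = conversion of B; extent ξ = 5.13·X mol/L.
Concentrations: [B] = 5.13 − 5.13X; [D] = 5.54 − 5.13X; [A] = 10.3X.
K = [A]^2 / ([B] [D]).
This equals 28.3 at X = 0.754 (the root in 0 < X < 1).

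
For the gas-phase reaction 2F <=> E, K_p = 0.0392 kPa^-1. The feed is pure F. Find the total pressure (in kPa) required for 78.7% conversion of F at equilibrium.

Take 1 mol F as basis and let X be its fractional conversion, so ξ = 0.5X.
Species balance: n_F = 1 − X; n_E = 0.5X.
Summing: n_T = 1 − 0.5X.
K_p = p_E / (p_F^2) with p_i = (n_i/n_T)·P.
At X = 0.787: the mole-fraction product g(X) = Π y_i^ν_i = 5.26. Since K_p = g(X)·P^{-1}, P = (g/K_p)^(1/1) = (5.26/0.0392)^(1/1) = 134 kPa.

P = 134 kPa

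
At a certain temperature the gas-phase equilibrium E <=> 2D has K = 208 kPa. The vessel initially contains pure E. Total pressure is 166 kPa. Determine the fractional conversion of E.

X = 0.488

Basis: 1 mol E initially; let X = conversion of E. Extent ξ = X.
Moles: n_E = 1 − X; n_D = 2X.
Summing: n_T = 1 + X.
Mole fractions y_i = n_i/n_T; K = p_D^2 / (p_E) with p_i = y_i·P.
Equating to 208 kPa and solving on 0 < X < 1: X = 0.488.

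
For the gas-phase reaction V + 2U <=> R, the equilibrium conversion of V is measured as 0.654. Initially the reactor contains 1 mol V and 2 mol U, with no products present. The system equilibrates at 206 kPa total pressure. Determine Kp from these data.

Basis: 1 mol V initially; let X = conversion of V. Extent ξ = X.
Moles: n_V = 1 − X; n_U = 2 − 2X; n_R = X.
n_T = Σnᵢ = 3 − 2X.
At X = 0.654: n_V = 0.346, n_U = 0.692, n_R = 0.654, n_T = 1.69.
p_i = (n_i/n_T)·P. Kp = p_R / (p_V p_U^2) = 0.000266 kPa^-2.

Kp = 0.000266 kPa^-2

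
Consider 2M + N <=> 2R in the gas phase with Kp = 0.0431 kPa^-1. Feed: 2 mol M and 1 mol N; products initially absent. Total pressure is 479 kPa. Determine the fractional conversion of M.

X = 0.640

Basis: 2 mol M initially; let X = conversion of M. Extent ξ = X.
Species balance: n_M = 2 − 2X; n_N = 1 − X; n_R = 2X.
Total moles n_T = 3 − X.
Mole fractions y_i = n_i/n_T; Kp = p_R^2 / (p_M^2 p_N) with p_i = y_i·P.
This yields a degree-3 equation in X; solving on (0,1), X = 0.640.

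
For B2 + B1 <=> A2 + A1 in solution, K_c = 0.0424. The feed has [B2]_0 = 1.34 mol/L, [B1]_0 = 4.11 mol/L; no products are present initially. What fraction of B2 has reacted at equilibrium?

Let X = conversion of B2; extent ξ = 1.34·X mol/L.
Concentrations: [B2] = 1.34 − 1.34X; [B1] = 4.11 − 1.34X; [A2] = 1.34X; [A1] = 1.34X.
K_c = [A2] [A1] / ([B2] [B1]).
Solving K_c = 0.0424 for X ∈ (0,1): X = 0.289.

X = 0.289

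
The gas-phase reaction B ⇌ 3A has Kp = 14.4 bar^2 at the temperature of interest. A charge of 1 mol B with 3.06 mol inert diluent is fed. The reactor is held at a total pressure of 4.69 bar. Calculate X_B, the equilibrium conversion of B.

X = 0.632

Basis: 1 mol B initially; let X = conversion of B. Extent ξ = X.
Mole table: n_B = 1 − X; n_A = 3X; n_I = 3.06 (inert).
n_T = Σnᵢ = 4.06 + 2X.
y_i = n_i/n_T, p_i = y_i·P. Kp = p_A^3 / (p_B).
Substituting and setting equal to 14.4 bar^2 gives a polynomial in X; the root in (0,1) is X = 0.632.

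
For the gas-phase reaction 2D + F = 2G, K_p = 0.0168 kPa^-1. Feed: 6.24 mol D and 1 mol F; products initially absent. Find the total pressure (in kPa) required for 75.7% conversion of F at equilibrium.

Basis: 1 mol F initially; let X = conversion of F. Extent ξ = X.
At extent ξ: n_D = 6.24 − 2X; n_F = 1 − X; n_G = 2X.
Total moles n_T = 7.24 − X.
K_p = p_G^2 / (p_D^2 p_F) with p_i = (n_i/n_T)·P.
At X = 0.757: the mole-fraction product g(X) = Π y_i^ν_i = 2.738. Since K_p = g(X)·P^{-1}, P = (g/K_p)^(1/1) = (2.738/0.0168)^(1/1) = 163 kPa.

P = 163 kPa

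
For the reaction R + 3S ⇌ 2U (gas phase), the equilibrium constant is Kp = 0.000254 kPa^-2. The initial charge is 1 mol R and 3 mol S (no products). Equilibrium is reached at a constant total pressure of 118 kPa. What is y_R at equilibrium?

y_R = 0.175

Let X = conversion of R (basis 1 mol R); extent of reaction ξ = X.
Species balance: n_R = 1 − X; n_S = 3 − 3X; n_U = 2X.
Summing: n_T = 4 − 2X.
Mole fractions y_i = n_i/n_T; Kp = p_U^2 / (p_R p_S^3) with p_i = y_i·P.
Equating to 0.000254 kPa^-2 and solving on 0 < X < 1: X = 0.461.
Then n_R = 0.539, n_T = 3.08, so y_R = 0.175.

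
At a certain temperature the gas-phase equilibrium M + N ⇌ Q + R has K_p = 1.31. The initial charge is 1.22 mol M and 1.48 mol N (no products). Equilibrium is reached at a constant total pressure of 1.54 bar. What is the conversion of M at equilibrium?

X = 0.585

Take 1.22 mol M as basis and let X be its fractional conversion, so ξ = 1.22X.
Mole table: n_M = 1.22 − 1.22X; n_N = 1.48 − 1.22X; n_Q = 1.22X; n_R = 1.22X.
Total moles n_T = 2.7 (Δν = 0, constant).
With p_i = (n_i/n_T)P, K_p = p_Q p_R / (p_M p_N).
Equating to 1.31 and solving on 0 < X < 1: X = 0.585.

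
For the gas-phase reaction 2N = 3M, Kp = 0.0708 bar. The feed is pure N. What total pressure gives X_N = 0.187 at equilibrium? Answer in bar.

P = 2.32 bar

Basis: 1 mol N initially; let X = conversion of N. Extent ξ = 0.5X.
Mole table: n_N = 1 − X; n_M = 1.5X.
n_T = Σnᵢ = 1 + 0.5X.
Kp = p_M^3 / (p_N^2) with p_i = (n_i/n_T)·P.
At X = 0.187: the mole-fraction product g(X) = Π y_i^ν_i = 0.03054. Since Kp = g(X)·P^{1}, P = (Kp/g)^(1/1) = (0.0708/0.03054)^(1/1) = 2.32 bar.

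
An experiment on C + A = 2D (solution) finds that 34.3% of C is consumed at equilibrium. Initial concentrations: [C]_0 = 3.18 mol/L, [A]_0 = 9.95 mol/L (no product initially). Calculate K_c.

K_c = 0.257

Let X = conversion of C.
Concentrations: [C] = 3.18 − 3.18X; [A] = 9.95 − 3.18X; [D] = 6.36X.
At X = 0.343: [C] = 2.09, [A] = 8.86, [D] = 2.18.
K_c = [D]^2 / ([C] [A]) = 0.257.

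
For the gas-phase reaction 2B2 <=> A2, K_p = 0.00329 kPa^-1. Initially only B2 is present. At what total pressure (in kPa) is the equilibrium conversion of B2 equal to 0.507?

Let X = conversion of B2 (basis 1 mol B2); extent of reaction ξ = 0.5X.
Mole table: n_B2 = 1 − X; n_A2 = 0.5X.
n_T = Σnᵢ = 1 − 0.5X.
K_p = p_A2 / (p_B2^2) with p_i = (n_i/n_T)·P.
At X = 0.507: the mole-fraction product g(X) = Π y_i^ν_i = 0.7786. Since K_p = g(X)·P^{-1}, P = (g/K_p)^(1/1) = (0.7786/0.00329)^(1/1) = 237 kPa.

P = 237 kPa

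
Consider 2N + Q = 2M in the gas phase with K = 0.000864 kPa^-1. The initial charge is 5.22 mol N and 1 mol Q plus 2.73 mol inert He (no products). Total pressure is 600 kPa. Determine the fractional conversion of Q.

Take 1 mol Q as basis and let X be its fractional conversion, so ξ = X.
Species balance: n_N = 5.22 − 2X; n_Q = 1 − X; n_M = 2X; n_I = 2.73 (inert).
n_T = Σnᵢ = 8.95 − X.
y_i = n_i/n_T, p_i = y_i·P. K = p_M^2 / (p_N^2 p_Q).
This yields a degree-3 equation in X; solving on (0,1), X = 0.414.

X = 0.414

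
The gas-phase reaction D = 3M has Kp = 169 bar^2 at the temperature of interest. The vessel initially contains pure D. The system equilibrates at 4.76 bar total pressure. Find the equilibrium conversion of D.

X = 0.754

Let X = conversion of D (basis 1 mol D); extent of reaction ξ = X.
Species balance: n_D = 1 − X; n_M = 3X.
Total moles n_T = 1 + 2X.
Mole fractions y_i = n_i/n_T; Kp = p_M^3 / (p_D) with p_i = y_i·P.
Setting this equal to 169 bar^2 and taking the physical root (0 < X < 1) gives X = 0.754.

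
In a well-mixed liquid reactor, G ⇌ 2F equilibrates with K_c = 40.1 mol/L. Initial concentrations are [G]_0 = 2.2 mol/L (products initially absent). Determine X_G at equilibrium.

X = 0.844

Let X = conversion of G; extent ξ = 2.2·X mol/L.
Concentrations: [G] = 2.2 − 2.2X; [F] = 4.4X.
K_c = [F]^2 / ([G]).
This equals 40.1 at X = 0.844 (the root in 0 < X < 1).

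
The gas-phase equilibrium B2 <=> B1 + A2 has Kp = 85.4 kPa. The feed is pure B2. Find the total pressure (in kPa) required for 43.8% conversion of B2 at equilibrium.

P = 360 kPa

Basis: 1 mol B2 initially; let X = conversion of B2. Extent ξ = X.
At extent ξ: n_B2 = 1 − X; n_B1 = X; n_A2 = X.
n_T = Σnᵢ = 1 + X.
Kp = p_B1 p_A2 / (p_B2) with p_i = (n_i/n_T)·P.
At X = 0.438: the mole-fraction product g(X) = Π y_i^ν_i = 0.2374. Since Kp = g(X)·P^{1}, P = (Kp/g)^(1/1) = (85.4/0.2374)^(1/1) = 360 kPa.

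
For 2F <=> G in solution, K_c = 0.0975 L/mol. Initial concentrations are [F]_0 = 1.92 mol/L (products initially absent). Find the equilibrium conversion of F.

X = 0.225

Let X = conversion of F; extent ξ = 1.92X/2 mol/L.
Concentrations: [F] = 1.92 − 1.92X; [G] = 0.96X.
K_c = [G] / ([F]^2).
Equating to 0.0975 L/mol: the physical root is X = 0.225.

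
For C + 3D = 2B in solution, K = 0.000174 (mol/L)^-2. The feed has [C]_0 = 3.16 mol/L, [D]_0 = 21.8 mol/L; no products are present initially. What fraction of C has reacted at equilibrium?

X = 0.268

Let X = conversion of C; extent ξ = 3.16·X mol/L.
Concentrations: [C] = 3.16 − 3.16X; [D] = 21.8 − 9.48X; [B] = 6.32X.
K = [B]^2 / ([C] [D]^3).
This equals 0.000174 at X = 0.268 (the root in 0 < X < 1).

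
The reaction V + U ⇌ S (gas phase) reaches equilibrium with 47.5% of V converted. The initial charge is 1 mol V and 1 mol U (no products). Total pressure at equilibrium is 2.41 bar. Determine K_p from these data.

Let X = conversion of V (basis 1 mol V); extent of reaction ξ = X.
Mole table: n_V = 1 − X; n_U = 1 − X; n_S = X.
Total moles n_T = 2 − X.
At X = 0.475: n_V = 0.525, n_U = 0.525, n_S = 0.475, n_T = 1.52.
p_i = (n_i/n_T)·P. K_p = p_S / (p_V p_U) = 1.09 bar^-1.

K_p = 1.09 bar^-1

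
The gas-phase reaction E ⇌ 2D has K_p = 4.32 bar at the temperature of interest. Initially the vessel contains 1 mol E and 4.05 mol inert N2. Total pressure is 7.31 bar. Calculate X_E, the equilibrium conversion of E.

X = 0.587

Basis: 1 mol E initially; let X = conversion of E. Extent ξ = X.
Species balance: n_E = 1 − X; n_D = 2X; n_I = 4.05 (inert).
Summing: n_T = 5.05 + X.
y_i = n_i/n_T, p_i = y_i·P. K_p = p_D^2 / (p_E).
Substituting and setting equal to 4.32 bar gives a polynomial in X; the root in (0,1) is X = 0.587.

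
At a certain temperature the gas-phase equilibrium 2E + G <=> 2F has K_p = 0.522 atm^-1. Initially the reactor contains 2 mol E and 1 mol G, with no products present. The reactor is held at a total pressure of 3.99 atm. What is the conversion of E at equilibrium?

X = 0.408

Let X = conversion of E (basis 2 mol E); extent of reaction ξ = X.
Species balance: n_E = 2 − 2X; n_G = 1 − X; n_F = 2X.
Summing: n_T = 3 − X.
y_i = n_i/n_T, p_i = y_i·P. K_p = p_F^2 / (p_E^2 p_G).
This yields a degree-3 equation in X; solving on (0,1), X = 0.408.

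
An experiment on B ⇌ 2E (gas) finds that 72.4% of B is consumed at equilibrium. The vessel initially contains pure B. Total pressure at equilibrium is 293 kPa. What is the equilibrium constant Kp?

Kp = 1.29e+03 kPa

Take 1 mol B as basis and let X be its fractional conversion, so ξ = X.
Moles: n_B = 1 − X; n_E = 2X.
n_T = Σnᵢ = 1 + X.
At X = 0.724: n_B = 0.276, n_E = 1.45, n_T = 1.72.
p_i = (n_i/n_T)·P. Kp = p_E^2 / (p_B) = 1.29e+03 kPa.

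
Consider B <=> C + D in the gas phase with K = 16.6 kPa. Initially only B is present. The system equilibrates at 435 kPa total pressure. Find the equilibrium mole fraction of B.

Take 1 mol B as basis and let X be its fractional conversion, so ξ = X.
Moles: n_B = 1 − X; n_C = X; n_D = X.
n_T = Σnᵢ = 1 + X.
y_i = n_i/n_T, p_i = y_i·P. K = p_C p_D / (p_B).
Substituting and setting equal to 16.6 kPa gives a polynomial in X; the root in (0,1) is X = 0.192.
Then n_B = 0.808, n_T = 1.19, so y_B = 0.678.

y_B = 0.678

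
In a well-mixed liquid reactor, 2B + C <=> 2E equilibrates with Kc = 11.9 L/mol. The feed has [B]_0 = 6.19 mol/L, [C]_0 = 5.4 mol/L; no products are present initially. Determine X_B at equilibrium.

Let X = conversion of B; extent ξ = 6.19X/2 mol/L.
Concentrations: [B] = 6.19 − 6.19X; [C] = 5.4 − 3.1X; [E] = 6.19X.
Kc = [E]^2 / ([B]^2 [C]).
Equating to 11.9 L/mol: the physical root is X = 0.852.

X = 0.852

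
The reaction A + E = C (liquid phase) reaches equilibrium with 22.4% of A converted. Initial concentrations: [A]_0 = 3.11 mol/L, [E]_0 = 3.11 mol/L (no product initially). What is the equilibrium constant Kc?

Kc = 0.12 L/mol

Let X = conversion of A.
Concentrations: [A] = 3.11 − 3.11X; [E] = 3.11 − 3.11X; [C] = 3.11X.
At X = 0.224: [A] = 2.41, [E] = 2.41, [C] = 0.697.
Kc = [C] / ([A] [E]) = 0.12 L/mol.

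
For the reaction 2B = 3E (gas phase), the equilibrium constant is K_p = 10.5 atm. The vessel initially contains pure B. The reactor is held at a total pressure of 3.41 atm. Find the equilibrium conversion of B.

X = 0.586

Let X = conversion of B (basis 1 mol B); extent of reaction ξ = 0.5X.
Mole table: n_B = 1 − X; n_E = 1.5X.
Total moles n_T = 1 + 0.5X.
y_i = n_i/n_T, p_i = y_i·P. K_p = p_E^3 / (p_B^2).
Substituting and setting equal to 10.5 atm gives a polynomial in X; the root in (0,1) is X = 0.586.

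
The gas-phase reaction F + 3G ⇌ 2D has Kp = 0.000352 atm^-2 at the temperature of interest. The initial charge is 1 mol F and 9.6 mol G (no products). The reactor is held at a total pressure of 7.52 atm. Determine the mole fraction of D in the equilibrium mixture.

Let X = conversion of F (basis 1 mol F); extent of reaction ξ = X.
Species balance: n_F = 1 − X; n_G = 9.6 − 3X; n_D = 2X.
Total moles n_T = 10.6 − 2X.
With p_i = (n_i/n_T)P, Kp = p_D^2 / (p_F p_G^3).
Equating to 0.000352 atm^-2 and solving on 0 < X < 1: X = 0.171.
Then n_D = 0.343, n_T = 10.3, so y_D = 0.033.

y_D = 0.033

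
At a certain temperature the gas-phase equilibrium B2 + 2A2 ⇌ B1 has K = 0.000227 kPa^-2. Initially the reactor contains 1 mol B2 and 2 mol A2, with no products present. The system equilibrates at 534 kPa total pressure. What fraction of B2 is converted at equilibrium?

X = 0.820

Take 1 mol B2 as basis and let X be its fractional conversion, so ξ = X.
Moles: n_B2 = 1 − X; n_A2 = 2 − 2X; n_B1 = X.
Summing: n_T = 3 − 2X.
With p_i = (n_i/n_T)P, K = p_B1 / (p_B2 p_A2^2).
Setting this equal to 0.000227 kPa^-2 and taking the physical root (0 < X < 1) gives X = 0.820.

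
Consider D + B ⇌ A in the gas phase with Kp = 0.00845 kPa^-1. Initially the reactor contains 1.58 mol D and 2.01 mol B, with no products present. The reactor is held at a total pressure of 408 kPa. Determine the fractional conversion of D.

Take 1.58 mol D as basis and let X be its fractional conversion, so ξ = 1.58X.
At extent ξ: n_D = 1.58 − 1.58X; n_B = 2.01 − 1.58X; n_A = 1.58X.
Summing: n_T = 3.59 − 1.58X.
y_i = n_i/n_T, p_i = y_i·P. Kp = p_A / (p_D p_B).
Equating to 0.00845 kPa^-1 and solving on 0 < X < 1: X = 0.584.

X = 0.584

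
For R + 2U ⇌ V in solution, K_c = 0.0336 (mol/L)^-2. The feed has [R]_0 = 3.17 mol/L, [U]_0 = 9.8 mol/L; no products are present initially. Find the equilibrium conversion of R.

Let X = conversion of R; extent ξ = 3.17·X mol/L.
Concentrations: [R] = 3.17 − 3.17X; [U] = 9.8 − 6.34X; [V] = 3.17X.
K_c = [V] / ([R] [U]^2).
Setting equal to 0.0336 and solving for X on (0,1) gives X = 0.565.

X = 0.565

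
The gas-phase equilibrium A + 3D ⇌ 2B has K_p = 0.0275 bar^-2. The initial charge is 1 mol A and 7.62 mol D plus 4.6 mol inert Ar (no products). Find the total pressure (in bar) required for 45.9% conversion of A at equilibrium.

Let X = conversion of A (basis 1 mol A); extent of reaction ξ = X.
Mole table: n_A = 1 − X; n_D = 7.62 − 3X; n_B = 2X; n_I = 4.6 (inert).
n_T = Σnᵢ = 13.2 − 2X.
K_p = p_B^2 / (p_A p_D^3) with p_i = (n_i/n_T)·P.
At X = 0.459: the mole-fraction product g(X) = Π y_i^ν_i = 0.9689. Since K_p = g(X)·P^{-2}, P = (g/K_p)^(1/2) = (0.9689/0.0275)^(1/2) = 5.94 bar.

P = 5.94 bar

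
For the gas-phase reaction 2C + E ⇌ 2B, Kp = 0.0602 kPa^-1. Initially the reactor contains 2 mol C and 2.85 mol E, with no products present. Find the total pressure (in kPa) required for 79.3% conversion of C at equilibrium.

P = 481 kPa

Basis: 2 mol C initially; let X = conversion of C. Extent ξ = X.
At extent ξ: n_C = 2 − 2X; n_E = 2.85 − X; n_B = 2X.
Summing: n_T = 4.85 − X.
Kp = p_B^2 / (p_C^2 p_E) with p_i = (n_i/n_T)·P.
At X = 0.793: the mole-fraction product g(X) = Π y_i^ν_i = 28.95. Since Kp = g(X)·P^{-1}, P = (g/Kp)^(1/1) = (28.95/0.0602)^(1/1) = 481 kPa.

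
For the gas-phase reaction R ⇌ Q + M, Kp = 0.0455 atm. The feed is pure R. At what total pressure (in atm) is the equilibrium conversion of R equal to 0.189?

Basis: 1 mol R initially; let X = conversion of R. Extent ξ = X.
Moles: n_R = 1 − X; n_Q = X; n_M = X.
n_T = Σnᵢ = 1 + X.
Kp = p_Q p_M / (p_R) with p_i = (n_i/n_T)·P.
At X = 0.189: the mole-fraction product g(X) = Π y_i^ν_i = 0.03704. Since Kp = g(X)·P^{1}, P = (Kp/g)^(1/1) = (0.0455/0.03704)^(1/1) = 1.23 atm.

P = 1.23 atm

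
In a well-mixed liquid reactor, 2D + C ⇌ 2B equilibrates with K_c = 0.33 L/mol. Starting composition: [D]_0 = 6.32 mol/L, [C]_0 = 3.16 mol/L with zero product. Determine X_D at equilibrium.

X = 0.434

Let X = conversion of D; extent ξ = 6.32X/2 mol/L.
Concentrations: [D] = 6.32 − 6.32X; [C] = 3.16 − 3.16X; [B] = 6.32X.
K_c = [B]^2 / ([D]^2 [C]).
This equals 0.33 at X = 0.434 (the root in 0 < X < 1).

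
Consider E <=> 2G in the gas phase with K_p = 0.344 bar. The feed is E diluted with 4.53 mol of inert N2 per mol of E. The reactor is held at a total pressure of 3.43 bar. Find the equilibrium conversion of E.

Let X = conversion of E (basis 1 mol E); extent of reaction ξ = X.
At extent ξ: n_E = 1 − X; n_G = 2X; n_I = 4.53 (inert).
Summing: n_T = 5.53 + X.
With p_i = (n_i/n_T)P, K_p = p_G^2 / (p_E).
Equating to 0.344 bar and solving on 0 < X < 1: X = 0.317.

X = 0.317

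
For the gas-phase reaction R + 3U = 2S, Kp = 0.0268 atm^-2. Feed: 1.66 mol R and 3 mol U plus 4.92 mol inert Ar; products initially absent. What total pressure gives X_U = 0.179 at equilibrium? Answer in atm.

Let X = conversion of U (basis 3 mol U); extent of reaction ξ = X.
At extent ξ: n_R = 1.66 − X; n_U = 3 − 3X; n_S = 2X; n_I = 4.92 (inert).
Summing: n_T = 9.58 − 2X.
Kp = p_S^2 / (p_R p_U^3) with p_i = (n_i/n_T)·P.
At X = 0.179: the mole-fraction product g(X) = Π y_i^ν_i = 0.4926. Since Kp = g(X)·P^{-2}, P = (g/Kp)^(1/2) = (0.4926/0.0268)^(1/2) = 4.29 atm.

P = 4.29 atm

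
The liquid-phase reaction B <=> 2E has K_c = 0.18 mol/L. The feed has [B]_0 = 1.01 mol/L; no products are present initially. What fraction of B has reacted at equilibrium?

Let X = conversion of B; extent ξ = 1.01·X mol/L.
Concentrations: [B] = 1.01 − 1.01X; [E] = 2.02X.
K_c = [E]^2 / ([B]).
Setting equal to 0.18 and solving for X on (0,1) gives X = 0.190.

X = 0.190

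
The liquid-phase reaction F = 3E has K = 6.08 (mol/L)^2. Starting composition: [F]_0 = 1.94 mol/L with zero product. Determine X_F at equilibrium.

Let X = conversion of F; extent ξ = 1.94·X mol/L.
Concentrations: [F] = 1.94 − 1.94X; [E] = 5.82X.
K = [E]^3 / ([F]).
Equating to 6.08 (mol/L)^2: the physical root is X = 0.340.

X = 0.340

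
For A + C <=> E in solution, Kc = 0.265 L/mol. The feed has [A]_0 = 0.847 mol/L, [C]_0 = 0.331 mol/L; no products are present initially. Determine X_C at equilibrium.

X = 0.173

Let X = conversion of C; extent ξ = 0.331·X mol/L.
Concentrations: [A] = 0.847 − 0.331X; [C] = 0.331 − 0.331X; [E] = 0.331X.
Kc = [E] / ([A] [C]).
This equals 0.265 at X = 0.173 (the root in 0 < X < 1).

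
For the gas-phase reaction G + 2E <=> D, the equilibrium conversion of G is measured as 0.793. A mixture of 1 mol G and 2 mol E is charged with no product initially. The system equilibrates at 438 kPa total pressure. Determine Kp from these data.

Basis: 1 mol G initially; let X = conversion of G. Extent ξ = X.
Mole table: n_G = 1 − X; n_E = 2 − 2X; n_D = X.
n_T = Σnᵢ = 3 − 2X.
At X = 0.793: n_G = 0.207, n_E = 0.414, n_D = 0.793, n_T = 1.41.
p_i = (n_i/n_T)·P. Kp = p_D / (p_G p_E^2) = 0.000233 kPa^-2.

Kp = 0.000233 kPa^-2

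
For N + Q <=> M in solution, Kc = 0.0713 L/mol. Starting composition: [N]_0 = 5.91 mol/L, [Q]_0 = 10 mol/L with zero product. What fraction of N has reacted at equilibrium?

X = 0.360

Let X = conversion of N; extent ξ = 5.91·X mol/L.
Concentrations: [N] = 5.91 − 5.91X; [Q] = 10 − 5.91X; [M] = 5.91X.
Kc = [M] / ([N] [Q]).
Solving Kc = 0.0713 for X ∈ (0,1): X = 0.360.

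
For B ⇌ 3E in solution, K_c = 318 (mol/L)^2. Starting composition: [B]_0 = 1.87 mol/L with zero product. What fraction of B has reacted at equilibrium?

X = 0.830

Let X = conversion of B; extent ξ = 1.87·X mol/L.
Concentrations: [B] = 1.87 − 1.87X; [E] = 5.61X.
K_c = [E]^3 / ([B]).
Equating to 318 (mol/L)^2: the physical root is X = 0.830.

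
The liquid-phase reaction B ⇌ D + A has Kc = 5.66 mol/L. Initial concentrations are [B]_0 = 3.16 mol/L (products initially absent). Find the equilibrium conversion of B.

X = 0.715

Let X = conversion of B; extent ξ = 3.16·X mol/L.
Concentrations: [B] = 3.16 − 3.16X; [D] = 3.16X; [A] = 3.16X.
Kc = [D] [A] / ([B]).
Setting equal to 5.66 and solving for X on (0,1) gives X = 0.715.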